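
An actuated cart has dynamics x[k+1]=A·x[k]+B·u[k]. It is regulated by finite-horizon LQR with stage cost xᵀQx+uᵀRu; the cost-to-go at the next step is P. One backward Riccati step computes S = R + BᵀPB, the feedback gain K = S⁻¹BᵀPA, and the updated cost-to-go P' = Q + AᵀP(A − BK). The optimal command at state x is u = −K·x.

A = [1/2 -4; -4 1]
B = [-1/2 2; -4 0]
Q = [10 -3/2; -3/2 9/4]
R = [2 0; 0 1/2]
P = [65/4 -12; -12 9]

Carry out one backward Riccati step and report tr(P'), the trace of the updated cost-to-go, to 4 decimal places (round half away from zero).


15.9153

BᵀP = [39.8750 -30.0000; 32.5000 -24.0000]
S = R + BᵀPB = [2 0; 0 1/2] + [100.0625 79.7500; 79.7500 65.0000] = [102.0625 79.7500; 79.7500 65.5000]
BᵀPA = [139.9375 -189.5000; 112.2500 -154.0000]
K = S⁻¹·BᵀPA = [0.6583 -0.4023; 0.9122 -1.8614]
A−BK = [-0.9953 -0.4784; -1.3668 -0.6091]
AᵀP(A−BK) = [1.5447 -1.2699; -1.2699 2.1207]
P' = Q + AᵀP(A−BK) = [11.5447 -2.7699; -2.7699 4.3707]
tr(P') = 15.9153


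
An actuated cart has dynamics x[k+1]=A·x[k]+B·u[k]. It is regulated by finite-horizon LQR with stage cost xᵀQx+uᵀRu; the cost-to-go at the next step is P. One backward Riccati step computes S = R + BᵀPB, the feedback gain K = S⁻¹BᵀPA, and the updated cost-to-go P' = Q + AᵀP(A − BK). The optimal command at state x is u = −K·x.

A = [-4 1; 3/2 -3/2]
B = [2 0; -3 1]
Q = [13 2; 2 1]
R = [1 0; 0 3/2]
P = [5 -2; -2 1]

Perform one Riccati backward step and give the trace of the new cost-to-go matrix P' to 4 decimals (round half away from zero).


17.6948

BᵀP = [16.0000 -7.0000; -2.0000 1.0000]
S = R + BᵀPB = [1 0; 0 3/2] + [53.0000 -7.0000; -7.0000 1.0000] = [54.0000 -7.0000; -7.0000 2.5000]
BᵀPA = [-74.5000 26.5000; 9.5000 -3.5000]
K = S⁻¹·BᵀPA = [-1.3924 0.4855; -0.0988 -0.0407]
A−BK = [-1.2151 0.0291; -2.5785 -0.0029]
AᵀP(A−BK) = [3.4520 -0.6962; -0.6962 0.2427]
P' = Q + AᵀP(A−BK) = [16.4520 1.3038; 1.3038 1.2427]
tr(P') = 17.6948


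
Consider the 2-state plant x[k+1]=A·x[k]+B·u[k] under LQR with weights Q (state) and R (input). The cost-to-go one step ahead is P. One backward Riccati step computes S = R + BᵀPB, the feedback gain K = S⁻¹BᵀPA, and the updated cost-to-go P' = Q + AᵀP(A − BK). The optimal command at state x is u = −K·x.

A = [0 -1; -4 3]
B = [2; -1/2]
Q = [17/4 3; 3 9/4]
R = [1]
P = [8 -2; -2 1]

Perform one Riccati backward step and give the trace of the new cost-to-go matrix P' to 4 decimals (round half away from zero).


17.8289

BᵀP = [17.0000 -4.5000]
S = R + BᵀPB = [1] + [36.2500] = [37.2500]
BᵀPA = [18.0000 -30.5000]
K = S⁻¹·BᵀPA = [0.4832 -0.8188]
A−BK = [-0.9664 0.6376; -3.7584 2.5906]
AᵀP(A−BK) = [7.3020 -5.2617; -5.2617 4.0268]
P' = Q + AᵀP(A−BK) = [11.5520 -2.2617; -2.2617 6.2768]
tr(P') = 17.8289


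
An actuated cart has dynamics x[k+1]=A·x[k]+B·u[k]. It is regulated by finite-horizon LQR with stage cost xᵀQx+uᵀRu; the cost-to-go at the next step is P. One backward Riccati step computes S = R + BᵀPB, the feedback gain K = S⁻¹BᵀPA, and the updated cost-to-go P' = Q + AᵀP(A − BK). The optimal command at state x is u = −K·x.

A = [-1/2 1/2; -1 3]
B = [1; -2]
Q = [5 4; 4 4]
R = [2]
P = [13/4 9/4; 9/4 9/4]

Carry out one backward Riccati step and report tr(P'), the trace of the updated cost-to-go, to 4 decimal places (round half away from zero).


BᵀP = [-1.2500 -2.2500]
S = R + BᵀPB = [2] + [3.2500] = [5.2500]
BᵀPA = [2.8750 -7.3750]
K = S⁻¹·BᵀPA = [0.5476 -1.4048]
A−BK = [-1.0476 1.9048; 0.0952 0.1905]
AᵀP(A−BK) = [3.7381 -8.0238; -8.0238 17.4524]
P' = Q + AᵀP(A−BK) = [8.7381 -4.0238; -4.0238 21.4524]
tr(P') = 30.1905

30.1905


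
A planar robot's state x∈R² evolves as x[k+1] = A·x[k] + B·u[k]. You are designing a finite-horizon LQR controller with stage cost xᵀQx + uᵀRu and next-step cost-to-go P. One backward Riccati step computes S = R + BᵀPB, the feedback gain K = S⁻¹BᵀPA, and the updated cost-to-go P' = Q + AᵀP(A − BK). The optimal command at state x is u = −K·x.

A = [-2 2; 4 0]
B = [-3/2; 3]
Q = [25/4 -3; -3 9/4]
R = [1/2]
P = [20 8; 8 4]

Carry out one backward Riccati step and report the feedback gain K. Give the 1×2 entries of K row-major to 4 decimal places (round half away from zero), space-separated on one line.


BᵀP = [-6.0000 0.0000]
S = R + BᵀPB = [1/2] + [9.0000] = [9.5000]
BᵀPA = [12.0000 -12.0000]
K = S⁻¹·BᵀPA = [1.2632 -1.2632]
A−BK = [-0.1053 0.1053; 0.2105 3.7895]
AᵀP(A−BK) = [0.8421 -0.8421; -0.8421 64.8421]
P' = Q + AᵀP(A−BK) = [7.0921 -3.8421; -3.8421 67.0921]
tr(P') = 74.1842

1.2632 -1.2632


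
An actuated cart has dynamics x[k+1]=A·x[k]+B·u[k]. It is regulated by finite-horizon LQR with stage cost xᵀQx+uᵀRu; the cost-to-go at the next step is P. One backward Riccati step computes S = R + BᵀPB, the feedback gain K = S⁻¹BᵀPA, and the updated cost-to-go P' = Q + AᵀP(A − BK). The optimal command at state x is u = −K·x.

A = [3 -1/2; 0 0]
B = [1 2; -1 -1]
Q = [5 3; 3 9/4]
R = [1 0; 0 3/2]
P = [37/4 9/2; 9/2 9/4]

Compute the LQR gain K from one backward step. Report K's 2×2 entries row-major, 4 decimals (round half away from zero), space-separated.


0.7275 -0.1212 1.6143 -0.2691

BᵀP = [4.7500 2.2500; 14.0000 6.7500]
S = R + BᵀPB = [1 0; 0 3/2] + [2.5000 7.2500; 7.2500 21.2500] = [3.5000 7.2500; 7.2500 22.7500]
BᵀPA = [14.2500 -2.3750; 42.0000 -7.0000]
K = S⁻¹·BᵀPA = [0.7275 -0.1212; 1.6143 -0.2691]
A−BK = [-0.9561 0.1594; 2.3418 -0.3903]
AᵀP(A−BK) = [5.0820 -0.8470; -0.8470 0.1412]
P' = Q + AᵀP(A−BK) = [10.0820 2.1530; 2.1530 2.3912]
tr(P') = 12.4732


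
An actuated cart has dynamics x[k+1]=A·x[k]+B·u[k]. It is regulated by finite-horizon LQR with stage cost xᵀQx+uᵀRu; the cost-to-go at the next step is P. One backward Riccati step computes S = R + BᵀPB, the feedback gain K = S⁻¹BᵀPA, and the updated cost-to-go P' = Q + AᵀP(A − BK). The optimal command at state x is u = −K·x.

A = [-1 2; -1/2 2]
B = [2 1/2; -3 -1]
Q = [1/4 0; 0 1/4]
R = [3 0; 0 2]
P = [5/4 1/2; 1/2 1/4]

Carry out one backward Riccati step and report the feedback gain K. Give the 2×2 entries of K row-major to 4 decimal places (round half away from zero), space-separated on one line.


BᵀP = [1.0000 0.2500; 0.1250 0.0000]
S = R + BᵀPB = [3 0; 0 2] + [1.2500 0.2500; 0.2500 0.0625] = [4.2500 0.2500; 0.2500 2.0625]
BᵀPA = [-1.1250 2.5000; -0.1250 0.2500]
K = S⁻¹·BᵀPA = [-0.2630 0.5853; -0.0287 0.0503]
A−BK = [-0.4596 0.8043; -1.3178 3.8061]
AᵀP(A−BK) = [1.5130 -3.5853; -3.5853 8.5242]
P' = Q + AᵀP(A−BK) = [1.7630 -3.5853; -3.5853 8.7742]
tr(P') = 10.5373

-0.2630 0.5853 -0.0287 0.0503


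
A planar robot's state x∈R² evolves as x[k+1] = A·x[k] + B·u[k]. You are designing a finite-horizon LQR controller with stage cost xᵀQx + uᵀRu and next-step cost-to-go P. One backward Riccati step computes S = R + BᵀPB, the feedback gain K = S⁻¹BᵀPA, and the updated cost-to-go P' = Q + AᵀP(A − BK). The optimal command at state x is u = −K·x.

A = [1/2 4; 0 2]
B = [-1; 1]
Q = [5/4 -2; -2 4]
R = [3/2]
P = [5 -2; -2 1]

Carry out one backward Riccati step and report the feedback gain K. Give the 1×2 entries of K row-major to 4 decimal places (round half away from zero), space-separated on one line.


-0.3043 -1.9130

BᵀP = [-7.0000 3.0000]
S = R + BᵀPB = [3/2] + [10.0000] = [11.5000]
BᵀPA = [-3.5000 -22.0000]
K = S⁻¹·BᵀPA = [-0.3043 -1.9130]
A−BK = [0.1957 2.0870; 0.3043 3.9130]
AᵀP(A−BK) = [0.1848 1.3043; 1.3043 9.9130]
P' = Q + AᵀP(A−BK) = [1.4348 -0.6957; -0.6957 13.9130]
tr(P') = 15.3478


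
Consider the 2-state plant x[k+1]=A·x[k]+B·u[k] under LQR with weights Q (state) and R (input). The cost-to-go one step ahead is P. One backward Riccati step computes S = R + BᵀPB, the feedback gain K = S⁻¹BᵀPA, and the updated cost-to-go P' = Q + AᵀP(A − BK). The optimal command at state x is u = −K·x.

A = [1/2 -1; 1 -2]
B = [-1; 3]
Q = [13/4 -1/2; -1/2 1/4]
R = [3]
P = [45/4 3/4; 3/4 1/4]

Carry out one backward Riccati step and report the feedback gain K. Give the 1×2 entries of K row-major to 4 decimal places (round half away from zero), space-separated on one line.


-0.3750 0.7500

BᵀP = [-9.0000 0.0000]
S = R + BᵀPB = [3] + [9.0000] = [12.0000]
BᵀPA = [-4.5000 9.0000]
K = S⁻¹·BᵀPA = [-0.3750 0.7500]
A−BK = [0.1250 -0.2500; 2.1250 -4.2500]
AᵀP(A−BK) = [2.1250 -4.2500; -4.2500 8.5000]
P' = Q + AᵀP(A−BK) = [5.3750 -4.7500; -4.7500 8.7500]
tr(P') = 14.1250


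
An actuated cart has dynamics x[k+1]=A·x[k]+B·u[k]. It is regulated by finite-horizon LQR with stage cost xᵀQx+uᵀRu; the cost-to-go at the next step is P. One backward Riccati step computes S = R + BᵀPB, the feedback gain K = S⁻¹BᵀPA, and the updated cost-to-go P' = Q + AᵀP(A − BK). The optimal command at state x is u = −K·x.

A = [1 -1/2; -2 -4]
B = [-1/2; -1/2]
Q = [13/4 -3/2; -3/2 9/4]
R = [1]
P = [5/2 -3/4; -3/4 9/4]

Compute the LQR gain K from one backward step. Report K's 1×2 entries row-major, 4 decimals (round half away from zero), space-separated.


0.3448 1.8966

BᵀP = [-0.8750 -0.7500]
S = R + BᵀPB = [1] + [0.8125] = [1.8125]
BᵀPA = [0.6250 3.4375]
K = S⁻¹·BᵀPA = [0.3448 1.8966]
A−BK = [1.1724 0.4483; -1.8276 -3.0517]
AᵀP(A−BK) = [14.2845 17.8147; 17.8147 27.1056]
P' = Q + AᵀP(A−BK) = [17.5345 16.3147; 16.3147 29.3556]
tr(P') = 46.8901


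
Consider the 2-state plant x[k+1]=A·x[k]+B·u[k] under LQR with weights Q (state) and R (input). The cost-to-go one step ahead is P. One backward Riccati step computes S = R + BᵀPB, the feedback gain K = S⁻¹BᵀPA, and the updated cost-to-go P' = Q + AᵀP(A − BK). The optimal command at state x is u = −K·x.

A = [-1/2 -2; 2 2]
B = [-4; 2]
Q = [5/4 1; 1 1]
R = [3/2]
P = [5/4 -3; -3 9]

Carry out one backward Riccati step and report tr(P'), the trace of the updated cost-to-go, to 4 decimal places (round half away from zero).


BᵀP = [-11.0000 30.0000]
S = R + BᵀPB = [3/2] + [104.0000] = [105.5000]
BᵀPA = [65.5000 82.0000]
K = S⁻¹·BᵀPA = [0.6209 0.7773]
A−BK = [1.9834 1.1090; 0.7583 0.4455]
AᵀP(A−BK) = [1.6466 1.3400; 1.3400 1.2654]
P' = Q + AᵀP(A−BK) = [2.8966 2.3400; 2.3400 2.2654]
tr(P') = 5.1620

5.1620


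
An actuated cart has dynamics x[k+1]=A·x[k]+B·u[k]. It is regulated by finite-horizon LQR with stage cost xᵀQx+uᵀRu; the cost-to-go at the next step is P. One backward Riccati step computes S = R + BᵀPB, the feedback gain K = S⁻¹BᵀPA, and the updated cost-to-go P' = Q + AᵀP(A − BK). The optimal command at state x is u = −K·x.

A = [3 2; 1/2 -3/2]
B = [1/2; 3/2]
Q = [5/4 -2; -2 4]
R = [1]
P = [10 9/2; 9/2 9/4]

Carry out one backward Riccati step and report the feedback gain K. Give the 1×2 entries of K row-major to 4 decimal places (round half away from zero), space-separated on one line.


2.4857 0.9837

BᵀP = [11.7500 5.6250]
S = R + BᵀPB = [1] + [14.3125] = [15.3125]
BᵀPA = [38.0625 15.0625]
K = S⁻¹·BᵀPA = [2.4857 0.9837]
A−BK = [1.7571 1.5082; -3.2286 -2.9755]
AᵀP(A−BK) = [9.4500 5.1214; 5.1214 3.2459]
P' = Q + AᵀP(A−BK) = [10.7000 3.1214; 3.1214 7.2459]
tr(P') = 17.9459


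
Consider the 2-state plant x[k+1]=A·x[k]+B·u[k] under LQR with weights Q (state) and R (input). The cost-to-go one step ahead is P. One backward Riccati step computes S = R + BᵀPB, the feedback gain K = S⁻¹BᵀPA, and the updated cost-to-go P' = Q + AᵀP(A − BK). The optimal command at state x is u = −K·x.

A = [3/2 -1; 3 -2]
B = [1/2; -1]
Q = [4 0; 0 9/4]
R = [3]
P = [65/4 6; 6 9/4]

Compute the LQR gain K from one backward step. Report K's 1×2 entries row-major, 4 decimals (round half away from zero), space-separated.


1.6415 -1.0943

BᵀP = [2.1250 0.7500]
S = R + BᵀPB = [3] + [0.3125] = [3.3125]
BᵀPA = [5.4375 -3.6250]
K = S⁻¹·BᵀPA = [1.6415 -1.0943]
A−BK = [0.6792 -0.4528; 4.6415 -3.0943]
AᵀP(A−BK) = [101.8868 -67.9245; -67.9245 45.2830]
P' = Q + AᵀP(A−BK) = [105.8868 -67.9245; -67.9245 47.5330]
tr(P') = 153.4198


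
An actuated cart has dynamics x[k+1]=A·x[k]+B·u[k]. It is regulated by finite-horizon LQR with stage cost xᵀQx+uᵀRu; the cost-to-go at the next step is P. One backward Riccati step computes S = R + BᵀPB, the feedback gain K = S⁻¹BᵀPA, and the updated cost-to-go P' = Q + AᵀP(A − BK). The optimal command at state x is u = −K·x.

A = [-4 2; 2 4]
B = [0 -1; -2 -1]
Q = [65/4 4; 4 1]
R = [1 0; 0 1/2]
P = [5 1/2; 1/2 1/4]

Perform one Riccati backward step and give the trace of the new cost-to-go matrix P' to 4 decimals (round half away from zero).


BᵀP = [-1.0000 -0.5000; -5.5000 -0.7500]
S = R + BᵀPB = [1 0; 0 1/2] + [1.0000 1.5000; 1.5000 6.2500] = [2.0000 1.5000; 1.5000 6.7500]
BᵀPA = [3.0000 -4.0000; 20.5000 -14.0000]
K = S⁻¹·BᵀPA = [-0.9333 -0.5333; 3.2444 -1.9556]
A−BK = [-0.7556 0.0444; 3.3778 0.9778]
AᵀP(A−BK) = [9.2889 -2.3111; -2.3111 2.4889]
P' = Q + AᵀP(A−BK) = [25.5389 1.6889; 1.6889 3.4889]
tr(P') = 29.0278

29.0278


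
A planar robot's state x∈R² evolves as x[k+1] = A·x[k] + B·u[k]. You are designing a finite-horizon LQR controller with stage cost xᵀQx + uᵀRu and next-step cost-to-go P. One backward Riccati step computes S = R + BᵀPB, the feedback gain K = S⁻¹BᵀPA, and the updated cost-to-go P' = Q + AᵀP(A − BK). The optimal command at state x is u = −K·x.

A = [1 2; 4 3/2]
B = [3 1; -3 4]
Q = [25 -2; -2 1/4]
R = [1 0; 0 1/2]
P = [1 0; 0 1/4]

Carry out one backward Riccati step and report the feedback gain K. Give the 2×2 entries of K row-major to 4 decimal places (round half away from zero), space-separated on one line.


BᵀP = [3.0000 -0.7500; 1.0000 1.0000]
S = R + BᵀPB = [1 0; 0 1/2] + [11.2500 0.0000; 0.0000 5.0000] = [12.2500 0.0000; 0.0000 5.5000]
BᵀPA = [0.0000 4.8750; 5.0000 3.5000]
K = S⁻¹·BᵀPA = [0.0000 0.3980; 0.9091 0.6364]
A−BK = [0.0909 0.1698; 0.3636 0.1484]
AᵀP(A−BK) = [0.4545 0.3182; 0.3182 0.3952]
P' = Q + AᵀP(A−BK) = [25.4545 -1.6818; -1.6818 0.6452]
tr(P') = 26.0997

0.0000 0.3980 0.9091 0.6364


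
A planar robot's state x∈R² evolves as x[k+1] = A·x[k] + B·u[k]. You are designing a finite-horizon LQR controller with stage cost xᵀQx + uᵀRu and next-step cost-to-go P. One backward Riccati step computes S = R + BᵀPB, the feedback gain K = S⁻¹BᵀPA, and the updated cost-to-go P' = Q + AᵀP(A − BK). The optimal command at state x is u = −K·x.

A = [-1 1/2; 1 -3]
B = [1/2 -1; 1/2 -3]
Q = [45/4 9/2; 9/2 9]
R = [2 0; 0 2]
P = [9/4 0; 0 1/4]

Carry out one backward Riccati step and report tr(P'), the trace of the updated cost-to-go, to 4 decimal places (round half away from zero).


BᵀP = [1.1250 0.1250; -2.2500 -0.7500]
S = R + BᵀPB = [2 0; 0 2] + [0.6250 -1.5000; -1.5000 4.5000] = [2.6250 -1.5000; -1.5000 6.5000]
BᵀPA = [-1.0000 0.1875; 1.5000 1.1250]
K = S⁻¹·BᵀPA = [-0.2869 0.1962; 0.1646 0.2184]
A−BK = [-0.6920 0.6203; 1.6371 -2.4430]
AᵀP(A−BK) = [1.9662 -2.0063; -2.0063 2.5301]
P' = Q + AᵀP(A−BK) = [13.2162 2.4937; 2.4937 11.5301]
tr(P') = 24.7463

24.7463


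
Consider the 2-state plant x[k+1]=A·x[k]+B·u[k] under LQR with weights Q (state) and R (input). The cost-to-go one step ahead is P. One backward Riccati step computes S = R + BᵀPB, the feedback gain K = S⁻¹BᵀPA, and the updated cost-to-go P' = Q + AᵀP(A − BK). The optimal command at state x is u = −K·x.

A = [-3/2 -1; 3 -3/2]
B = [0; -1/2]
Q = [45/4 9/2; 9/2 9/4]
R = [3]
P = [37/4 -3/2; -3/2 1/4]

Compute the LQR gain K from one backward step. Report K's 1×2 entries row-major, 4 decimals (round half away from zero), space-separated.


BᵀP = [0.7500 -0.1250]
S = R + BᵀPB = [3] + [0.0625] = [3.0625]
BᵀPA = [-1.5000 -0.5625]
K = S⁻¹·BᵀPA = [-0.4898 -0.1837]
A−BK = [-1.5000 -1.0000; 2.7551 -1.5918]
AᵀP(A−BK) = [35.8278 13.5995; 13.5995 5.2092]
P' = Q + AᵀP(A−BK) = [47.0778 18.0995; 18.0995 7.4592]
tr(P') = 54.5370

-0.4898 -0.1837


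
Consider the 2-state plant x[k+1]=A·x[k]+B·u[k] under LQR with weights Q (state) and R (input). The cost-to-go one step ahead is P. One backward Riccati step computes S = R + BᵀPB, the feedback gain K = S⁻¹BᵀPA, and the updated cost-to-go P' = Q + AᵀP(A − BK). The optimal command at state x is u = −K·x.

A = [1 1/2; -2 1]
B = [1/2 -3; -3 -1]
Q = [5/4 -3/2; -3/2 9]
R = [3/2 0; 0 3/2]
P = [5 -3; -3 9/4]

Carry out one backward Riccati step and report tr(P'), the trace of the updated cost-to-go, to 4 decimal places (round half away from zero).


11.1759

BᵀP = [11.5000 -8.2500; -12.0000 6.7500]
S = R + BᵀPB = [3/2 0; 0 3/2] + [30.5000 -26.2500; -26.2500 29.2500] = [32.0000 -26.2500; -26.2500 30.7500]
BᵀPA = [28.0000 -2.5000; -25.5000 0.7500]
K = S⁻¹·BᵀPA = [0.6497 -0.1939; -0.2746 -0.1411]
A−BK = [-0.1488 0.1736; -0.3255 0.2772]
AᵀP(A−BK) = [0.8048 -0.1697; -0.1697 0.1211]
P' = Q + AᵀP(A−BK) = [2.0548 -1.6697; -1.6697 9.1211]
tr(P') = 11.1759


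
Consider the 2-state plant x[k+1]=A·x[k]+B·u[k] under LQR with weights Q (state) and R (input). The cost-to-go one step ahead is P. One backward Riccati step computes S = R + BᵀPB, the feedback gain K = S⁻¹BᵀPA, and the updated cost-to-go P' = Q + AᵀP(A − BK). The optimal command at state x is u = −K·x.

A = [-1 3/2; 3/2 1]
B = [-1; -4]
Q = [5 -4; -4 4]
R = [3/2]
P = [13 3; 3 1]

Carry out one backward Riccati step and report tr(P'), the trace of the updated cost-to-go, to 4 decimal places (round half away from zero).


BᵀP = [-25.0000 -7.0000]
S = R + BᵀPB = [3/2] + [53.0000] = [54.5000]
BᵀPA = [14.5000 -44.5000]
K = S⁻¹·BᵀPA = [0.2661 -0.8165]
A−BK = [-0.7339 0.6835; 2.5642 -2.2661]
AᵀP(A−BK) = [2.3922 -2.4106; -2.4106 2.9151]
P' = Q + AᵀP(A−BK) = [7.3922 -6.4106; -6.4106 6.9151]
tr(P') = 14.3073

14.3073


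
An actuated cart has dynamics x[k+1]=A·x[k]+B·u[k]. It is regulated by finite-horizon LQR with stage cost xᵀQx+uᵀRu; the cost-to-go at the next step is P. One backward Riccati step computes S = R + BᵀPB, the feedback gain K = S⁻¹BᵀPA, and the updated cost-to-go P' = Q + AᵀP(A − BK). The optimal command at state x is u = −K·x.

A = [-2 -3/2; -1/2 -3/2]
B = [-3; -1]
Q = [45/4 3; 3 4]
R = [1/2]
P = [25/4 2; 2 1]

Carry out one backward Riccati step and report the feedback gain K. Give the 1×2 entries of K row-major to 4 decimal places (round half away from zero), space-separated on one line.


BᵀP = [-20.7500 -7.0000]
S = R + BᵀPB = [1/2] + [69.2500] = [69.7500]
BᵀPA = [45.0000 41.6250]
K = S⁻¹·BᵀPA = [0.6452 0.5968]
A−BK = [-0.0645 0.2903; 0.1452 -0.9032]
AᵀP(A−BK) = [0.2177 0.1452; 0.1452 0.4718]
P' = Q + AᵀP(A−BK) = [11.4677 3.1452; 3.1452 4.4718]
tr(P') = 15.9395

0.6452 0.5968


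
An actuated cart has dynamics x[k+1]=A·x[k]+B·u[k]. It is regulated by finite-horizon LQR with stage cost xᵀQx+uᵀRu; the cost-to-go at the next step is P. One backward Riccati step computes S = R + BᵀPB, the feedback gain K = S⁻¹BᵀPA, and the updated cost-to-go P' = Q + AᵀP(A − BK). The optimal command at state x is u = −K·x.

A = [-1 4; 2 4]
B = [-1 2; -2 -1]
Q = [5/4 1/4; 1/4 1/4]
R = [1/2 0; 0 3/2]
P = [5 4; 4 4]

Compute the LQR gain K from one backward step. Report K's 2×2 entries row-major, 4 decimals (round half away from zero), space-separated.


-0.4774 -2.4337 -0.4930 0.6240

BᵀP = [-13.0000 -12.0000; 6.0000 4.0000]
S = R + BᵀPB = [1/2 0; 0 3/2] + [37.0000 -14.0000; -14.0000 8.0000] = [37.5000 -14.0000; -14.0000 9.5000]
BᵀPA = [-11.0000 -100.0000; 2.0000 40.0000]
K = S⁻¹·BᵀPA = [-0.4774 -2.4337; -0.4930 0.6240]
A−BK = [-0.4914 0.3183; 0.5523 -0.2434]
AᵀP(A−BK) = [0.7348 -0.0187; -0.0187 3.6693]
P' = Q + AᵀP(A−BK) = [1.9848 0.2313; 0.2313 3.9193]
tr(P') = 5.9041


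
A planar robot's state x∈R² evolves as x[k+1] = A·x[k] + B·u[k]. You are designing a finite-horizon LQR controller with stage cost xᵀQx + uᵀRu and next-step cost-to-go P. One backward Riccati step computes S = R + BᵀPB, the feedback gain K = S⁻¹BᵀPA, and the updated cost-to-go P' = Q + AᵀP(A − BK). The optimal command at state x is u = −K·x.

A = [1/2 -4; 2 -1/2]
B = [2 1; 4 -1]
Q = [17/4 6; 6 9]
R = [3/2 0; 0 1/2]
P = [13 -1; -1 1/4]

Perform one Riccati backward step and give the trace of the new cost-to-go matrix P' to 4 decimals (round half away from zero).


BᵀP = [22.0000 -1.0000; 14.0000 -1.2500]
S = R + BᵀPB = [3/2 0; 0 1/2] + [40.0000 23.0000; 23.0000 15.2500] = [41.5000 23.0000; 23.0000 15.7500]
BᵀPA = [9.0000 -87.5000; 4.5000 -55.3750]
K = S⁻¹·BᵀPA = [0.3069 -0.8385; -0.1625 -2.2914]
A−BK = [0.0486 -0.0316; 0.6098 0.5627]
AᵀP(A−BK) = [0.2189 -0.1422; -0.1422 3.8075]
P' = Q + AᵀP(A−BK) = [4.4689 5.8578; 5.8578 12.8075]
tr(P') = 17.2765

17.2765


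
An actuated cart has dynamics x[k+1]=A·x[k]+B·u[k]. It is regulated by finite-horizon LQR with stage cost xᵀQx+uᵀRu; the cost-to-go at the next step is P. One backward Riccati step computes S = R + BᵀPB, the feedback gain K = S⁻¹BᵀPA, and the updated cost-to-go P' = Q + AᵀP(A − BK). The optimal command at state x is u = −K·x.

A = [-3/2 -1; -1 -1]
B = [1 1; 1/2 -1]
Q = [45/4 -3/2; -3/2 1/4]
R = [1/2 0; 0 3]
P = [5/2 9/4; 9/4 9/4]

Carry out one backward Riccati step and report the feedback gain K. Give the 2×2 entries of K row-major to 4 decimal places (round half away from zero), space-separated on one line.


BᵀP = [3.6250 3.3750; 0.2500 0.0000]
S = R + BᵀPB = [1/2 0; 0 3] + [5.3125 0.2500; 0.2500 0.2500] = [5.8125 0.2500; 0.2500 3.2500]
BᵀPA = [-8.8125 -7.0000; -0.3750 -0.2500]
K = S⁻¹·BᵀPA = [-1.5162 -1.2050; 0.0012 0.0158]
A−BK = [0.0149 0.1892; -0.2407 -0.3817]
AᵀP(A−BK) = [1.2641 1.0120; 1.0120 0.8191]
P' = Q + AᵀP(A−BK) = [12.5141 -0.4880; -0.4880 1.0691]
tr(P') = 13.5832

-1.5162 -1.2050 0.0012 0.0158


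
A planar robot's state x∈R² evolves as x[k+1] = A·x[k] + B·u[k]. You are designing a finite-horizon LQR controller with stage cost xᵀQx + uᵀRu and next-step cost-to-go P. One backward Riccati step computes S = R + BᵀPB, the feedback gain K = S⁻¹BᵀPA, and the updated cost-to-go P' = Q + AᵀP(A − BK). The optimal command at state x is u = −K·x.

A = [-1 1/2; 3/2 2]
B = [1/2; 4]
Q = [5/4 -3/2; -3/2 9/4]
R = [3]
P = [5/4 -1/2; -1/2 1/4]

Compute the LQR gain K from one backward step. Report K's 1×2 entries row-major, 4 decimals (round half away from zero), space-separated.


0.4706 0.1529

BᵀP = [-1.3750 0.7500]
S = R + BᵀPB = [3] + [2.3125] = [5.3125]
BᵀPA = [2.5000 0.8125]
K = S⁻¹·BᵀPA = [0.4706 0.1529]
A−BK = [-1.2353 0.4235; -0.3824 1.3882]
AᵀP(A−BK) = [2.1360 0.3676; 0.3676 0.1882]
P' = Q + AᵀP(A−BK) = [3.3860 -1.1324; -1.1324 2.4382]
tr(P') = 5.8243


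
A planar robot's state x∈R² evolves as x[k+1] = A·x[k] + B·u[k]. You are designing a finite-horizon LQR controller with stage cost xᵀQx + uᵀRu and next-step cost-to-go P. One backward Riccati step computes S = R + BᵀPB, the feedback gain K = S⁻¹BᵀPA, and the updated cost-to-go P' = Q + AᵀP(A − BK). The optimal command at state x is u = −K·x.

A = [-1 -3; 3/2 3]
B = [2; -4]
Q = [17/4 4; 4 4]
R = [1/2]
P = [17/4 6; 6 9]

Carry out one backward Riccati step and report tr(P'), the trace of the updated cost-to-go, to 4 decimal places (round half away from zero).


BᵀP = [-15.5000 -24.0000]
S = R + BᵀPB = [1/2] + [65.0000] = [65.5000]
BᵀPA = [-20.5000 -25.5000]
K = S⁻¹·BᵀPA = [-0.3130 -0.3893]
A−BK = [-0.3740 -2.2214; 0.2481 1.4427]
AᵀP(A−BK) = [0.0840 0.2691; 0.2691 1.3225]
P' = Q + AᵀP(A−BK) = [4.3340 4.2691; 4.2691 5.3225]
tr(P') = 9.6565

9.6565


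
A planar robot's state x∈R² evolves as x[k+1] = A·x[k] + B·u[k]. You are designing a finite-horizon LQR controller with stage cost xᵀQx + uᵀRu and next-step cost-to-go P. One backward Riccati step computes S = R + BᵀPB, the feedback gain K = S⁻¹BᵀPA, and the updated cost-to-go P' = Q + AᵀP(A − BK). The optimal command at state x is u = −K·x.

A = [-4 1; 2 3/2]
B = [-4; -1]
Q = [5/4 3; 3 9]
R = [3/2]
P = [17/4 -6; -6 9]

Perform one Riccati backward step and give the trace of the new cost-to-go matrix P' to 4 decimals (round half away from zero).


32.8730

BᵀP = [-11.0000 15.0000]
S = R + BᵀPB = [3/2] + [29.0000] = [30.5000]
BᵀPA = [74.0000 11.5000]
K = S⁻¹·BᵀPA = [2.4262 0.3770]
A−BK = [5.7049 2.5082; 4.4262 1.8770]
AᵀP(A−BK) = [20.4590 6.0984; 6.0984 2.1639]
P' = Q + AᵀP(A−BK) = [21.7090 9.0984; 9.0984 11.1639]
tr(P') = 32.8730


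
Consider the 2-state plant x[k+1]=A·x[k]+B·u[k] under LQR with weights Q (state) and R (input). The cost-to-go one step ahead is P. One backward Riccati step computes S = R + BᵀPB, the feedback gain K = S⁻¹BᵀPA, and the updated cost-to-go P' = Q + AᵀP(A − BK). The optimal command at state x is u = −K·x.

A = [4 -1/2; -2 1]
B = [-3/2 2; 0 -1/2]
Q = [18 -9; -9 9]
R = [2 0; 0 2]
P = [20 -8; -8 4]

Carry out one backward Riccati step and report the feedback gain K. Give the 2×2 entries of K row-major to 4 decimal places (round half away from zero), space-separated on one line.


-0.8889 0.1111 1.5488 -0.3300

BᵀP = [-30.0000 12.0000; 44.0000 -18.0000]
S = R + BᵀPB = [2 0; 0 2] + [45.0000 -66.0000; -66.0000 97.0000] = [47.0000 -66.0000; -66.0000 99.0000]
BᵀPA = [-144.0000 27.0000; 212.0000 -40.0000]
K = S⁻¹·BᵀPA = [-0.8889 0.1111; 1.5488 -0.3300]
A−BK = [-0.4310 0.3266; -1.2256 0.8350]
AᵀP(A−BK) = [7.6498 -2.0471; -2.0471 0.8013]
P' = Q + AᵀP(A−BK) = [25.6498 -11.0471; -11.0471 9.8013]
tr(P') = 35.4512


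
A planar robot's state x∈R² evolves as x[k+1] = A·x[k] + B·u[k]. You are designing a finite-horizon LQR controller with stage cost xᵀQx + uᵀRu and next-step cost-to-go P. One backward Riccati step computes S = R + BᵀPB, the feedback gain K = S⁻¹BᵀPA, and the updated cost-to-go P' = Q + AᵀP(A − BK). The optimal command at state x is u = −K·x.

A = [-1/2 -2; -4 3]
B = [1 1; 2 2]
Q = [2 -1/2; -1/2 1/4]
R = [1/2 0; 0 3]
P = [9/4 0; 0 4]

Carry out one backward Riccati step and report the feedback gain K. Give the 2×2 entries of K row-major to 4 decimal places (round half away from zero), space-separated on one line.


BᵀP = [2.2500 8.0000; 2.2500 8.0000]
S = R + BᵀPB = [1/2 0; 0 3] + [18.2500 18.2500; 18.2500 18.2500] = [18.7500 18.2500; 18.2500 21.2500]
BᵀPA = [-33.1250 19.5000; -33.1250 19.5000]
K = S⁻¹·BᵀPA = [-1.5201 0.8948; -0.2533 0.1491]
A−BK = [1.2734 -3.0440; -0.4532 0.9120]
AᵀP(A−BK) = [5.8179 -11.1683; -11.1683 24.6424]
P' = Q + AᵀP(A−BK) = [7.8179 -11.6683; -11.6683 24.8924]
tr(P') = 32.7103

-1.5201 0.8948 -0.2533 0.1491


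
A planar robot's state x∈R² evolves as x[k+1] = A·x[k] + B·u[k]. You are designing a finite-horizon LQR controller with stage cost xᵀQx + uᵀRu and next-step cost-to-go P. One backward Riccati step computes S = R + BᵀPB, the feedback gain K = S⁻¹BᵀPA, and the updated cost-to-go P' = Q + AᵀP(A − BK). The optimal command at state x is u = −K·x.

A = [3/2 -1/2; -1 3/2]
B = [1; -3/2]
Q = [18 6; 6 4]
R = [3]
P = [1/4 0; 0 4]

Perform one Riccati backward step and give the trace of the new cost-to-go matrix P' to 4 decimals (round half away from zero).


25.5102

BᵀP = [0.2500 -6.0000]
S = R + BᵀPB = [3] + [9.2500] = [12.2500]
BᵀPA = [6.3750 -9.1250]
K = S⁻¹·BᵀPA = [0.5204 -0.7449]
A−BK = [0.9796 0.2449; -0.2194 0.3827]
AᵀP(A−BK) = [1.2449 -1.4388; -1.4388 2.2653]
P' = Q + AᵀP(A−BK) = [19.2449 4.5612; 4.5612 6.2653]
tr(P') = 25.5102


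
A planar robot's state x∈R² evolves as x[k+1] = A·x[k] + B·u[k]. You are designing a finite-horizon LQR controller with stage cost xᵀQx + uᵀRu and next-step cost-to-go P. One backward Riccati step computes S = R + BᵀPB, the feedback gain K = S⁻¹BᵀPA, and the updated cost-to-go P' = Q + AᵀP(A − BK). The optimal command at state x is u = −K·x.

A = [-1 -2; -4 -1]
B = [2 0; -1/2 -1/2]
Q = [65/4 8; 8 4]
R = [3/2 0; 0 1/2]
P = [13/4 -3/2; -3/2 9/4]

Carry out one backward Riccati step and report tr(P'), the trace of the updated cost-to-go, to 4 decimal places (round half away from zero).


36.4864

BᵀP = [7.2500 -4.1250; 0.7500 -1.1250]
S = R + BᵀPB = [3/2 0; 0 1/2] + [16.5625 2.0625; 2.0625 0.5625] = [18.0625 2.0625; 2.0625 1.0625]
BᵀPA = [9.2500 -10.3750; 3.7500 -0.3750]
K = S⁻¹·BᵀPA = [0.1402 -0.6862; 3.2573 0.9791]
A−BK = [-1.2803 -0.6276; -2.3013 -0.8536]
AᵀP(A−BK) = [13.7385 4.6757; 4.6757 2.4979]
P' = Q + AᵀP(A−BK) = [29.9885 12.6757; 12.6757 6.4979]
tr(P') = 36.4864


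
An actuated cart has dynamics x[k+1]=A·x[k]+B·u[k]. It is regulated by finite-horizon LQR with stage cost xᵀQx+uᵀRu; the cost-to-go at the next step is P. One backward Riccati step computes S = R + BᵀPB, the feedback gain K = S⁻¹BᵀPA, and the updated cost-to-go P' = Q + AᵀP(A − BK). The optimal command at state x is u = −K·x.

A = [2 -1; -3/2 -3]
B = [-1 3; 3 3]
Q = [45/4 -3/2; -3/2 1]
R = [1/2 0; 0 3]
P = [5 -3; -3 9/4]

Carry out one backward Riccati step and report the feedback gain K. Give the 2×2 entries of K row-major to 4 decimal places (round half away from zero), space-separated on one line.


BᵀP = [-14.0000 9.7500; 6.0000 -2.2500]
S = R + BᵀPB = [1/2 0; 0 3] + [43.2500 -12.7500; -12.7500 11.2500] = [43.7500 -12.7500; -12.7500 14.2500]
BᵀPA = [-42.6250 -15.2500; 15.3750 0.7500]
K = S⁻¹·BᵀPA = [-0.8926 -0.4508; 0.2803 -0.3507]
A−BK = [0.2665 -0.3987; 0.3369 -0.5956]
AᵀP(A−BK) = [0.7059 -0.1973; -0.1973 0.6387]
P' = Q + AᵀP(A−BK) = [11.9559 -1.6973; -1.6973 1.6387]
tr(P') = 13.5946

-0.8926 -0.4508 0.2803 -0.3507


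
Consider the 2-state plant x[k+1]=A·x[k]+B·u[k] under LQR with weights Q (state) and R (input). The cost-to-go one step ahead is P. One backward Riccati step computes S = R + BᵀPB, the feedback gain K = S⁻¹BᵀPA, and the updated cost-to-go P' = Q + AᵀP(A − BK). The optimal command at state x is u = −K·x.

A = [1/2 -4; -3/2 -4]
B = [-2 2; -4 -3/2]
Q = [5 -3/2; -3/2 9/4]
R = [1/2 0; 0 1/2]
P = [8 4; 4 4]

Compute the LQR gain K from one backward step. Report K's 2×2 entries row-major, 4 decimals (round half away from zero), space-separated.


BᵀP = [-32.0000 -24.0000; 10.0000 2.0000]
S = R + BᵀPB = [1/2 0; 0 1/2] + [160.0000 -28.0000; -28.0000 17.0000] = [160.5000 -28.0000; -28.0000 17.5000]
BᵀPA = [20.0000 224.0000; 2.0000 -48.0000]
K = S⁻¹·BᵀPA = [0.2005 1.2723; 0.4351 -0.7072]
A−BK = [0.0308 -0.0410; -0.0453 0.0282]
AᵀP(A−BK) = [0.1194 -0.0306; -0.0306 1.0668]
P' = Q + AᵀP(A−BK) = [5.1194 -1.5306; -1.5306 3.3168]
tr(P') = 8.4362

0.2005 1.2723 0.4351 -0.7072


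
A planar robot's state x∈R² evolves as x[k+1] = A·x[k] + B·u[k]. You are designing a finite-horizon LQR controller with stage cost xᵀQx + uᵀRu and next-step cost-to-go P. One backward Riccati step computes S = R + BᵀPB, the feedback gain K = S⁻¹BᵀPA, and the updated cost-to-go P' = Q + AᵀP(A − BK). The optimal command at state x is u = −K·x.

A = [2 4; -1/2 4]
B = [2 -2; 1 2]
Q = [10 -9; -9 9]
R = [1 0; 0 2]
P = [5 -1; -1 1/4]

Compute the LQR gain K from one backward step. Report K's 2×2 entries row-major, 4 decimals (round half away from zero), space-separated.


BᵀP = [9.0000 -1.7500; -12.0000 2.5000]
S = R + BᵀPB = [1 0; 0 2] + [16.2500 -21.5000; -21.5000 29.0000] = [17.2500 -21.5000; -21.5000 31.0000]
BᵀPA = [18.8750 29.0000; -25.2500 -38.0000]
K = S⁻¹·BᵀPA = [0.5828 1.1310; -0.4103 -0.4414]
A−BK = [0.0138 0.8552; -0.2621 3.7517]
AᵀP(A−BK) = [0.7017 1.0069; 1.0069 2.4276]
P' = Q + AᵀP(A−BK) = [10.7017 -7.9931; -7.9931 11.4276]
tr(P') = 22.1293

0.5828 1.1310 -0.4103 -0.4414


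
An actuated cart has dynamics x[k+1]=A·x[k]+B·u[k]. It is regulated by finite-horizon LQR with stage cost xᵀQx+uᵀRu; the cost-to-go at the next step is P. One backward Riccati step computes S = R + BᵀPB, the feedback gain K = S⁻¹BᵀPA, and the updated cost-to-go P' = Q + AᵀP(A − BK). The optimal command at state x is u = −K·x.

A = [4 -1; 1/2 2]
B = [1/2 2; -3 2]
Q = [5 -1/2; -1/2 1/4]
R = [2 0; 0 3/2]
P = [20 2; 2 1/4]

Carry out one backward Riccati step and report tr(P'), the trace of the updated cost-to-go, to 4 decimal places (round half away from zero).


BᵀP = [4.0000 0.2500; 44.0000 4.5000]
S = R + BᵀPB = [2 0; 0 3/2] + [1.2500 8.5000; 8.5000 97.0000] = [3.2500 8.5000; 8.5000 98.5000]
BᵀPA = [16.1250 -3.5000; 178.2500 -35.0000]
K = S⁻¹·BᵀPA = [0.2953 -0.1906; 1.7842 -0.3389]
A−BK = [0.2840 -0.2269; -2.1826 2.1059]
AᵀP(A−BK) = [5.2740 -1.2708; -1.2708 0.4720]
P' = Q + AᵀP(A−BK) = [10.2740 -1.7708; -1.7708 0.7220]
tr(P') = 10.9960

10.9960


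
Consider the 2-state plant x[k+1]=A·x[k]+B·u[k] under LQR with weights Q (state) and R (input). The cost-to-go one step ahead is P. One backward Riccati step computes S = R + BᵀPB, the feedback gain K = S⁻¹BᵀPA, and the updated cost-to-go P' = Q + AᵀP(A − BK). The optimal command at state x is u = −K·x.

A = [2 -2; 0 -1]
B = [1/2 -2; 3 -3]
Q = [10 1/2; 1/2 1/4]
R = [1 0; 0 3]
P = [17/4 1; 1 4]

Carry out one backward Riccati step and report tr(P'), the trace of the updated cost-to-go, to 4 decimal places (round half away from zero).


BᵀP = [5.1250 12.5000; -11.5000 -14.0000]
S = R + BᵀPB = [1 0; 0 3] + [40.0625 -47.7500; -47.7500 65.0000] = [41.0625 -47.7500; -47.7500 68.0000]
BᵀPA = [10.2500 -22.7500; -23.0000 37.0000]
K = S⁻¹·BᵀPA = [-0.7834 0.4290; -0.8883 0.8454]
A−BK = [0.6150 -0.5237; -0.3148 0.2491]
AᵀP(A−BK) = [4.5979 -3.9536; -3.9536 3.4811]
P' = Q + AᵀP(A−BK) = [14.5979 -3.4536; -3.4536 3.7311]
tr(P') = 18.3291

18.3291


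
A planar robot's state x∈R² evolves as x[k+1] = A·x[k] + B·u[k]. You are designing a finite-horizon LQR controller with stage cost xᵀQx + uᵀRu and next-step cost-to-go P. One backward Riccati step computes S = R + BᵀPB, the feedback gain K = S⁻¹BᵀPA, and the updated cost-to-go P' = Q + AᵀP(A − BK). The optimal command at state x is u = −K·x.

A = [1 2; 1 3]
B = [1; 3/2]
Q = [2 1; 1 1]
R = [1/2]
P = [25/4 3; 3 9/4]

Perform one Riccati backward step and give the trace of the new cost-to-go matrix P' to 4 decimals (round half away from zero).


5.3611

BᵀP = [10.7500 6.3750]
S = R + BᵀPB = [1/2] + [20.3125] = [20.8125]
BᵀPA = [17.1250 40.6250]
K = S⁻¹·BᵀPA = [0.8228 1.9520]
A−BK = [0.1772 0.0480; -0.2342 0.0721]
AᵀP(A−BK) = [0.4092 0.8228; 0.8228 1.9520]
P' = Q + AᵀP(A−BK) = [2.4092 1.8228; 1.8228 2.9520]
tr(P') = 5.3611


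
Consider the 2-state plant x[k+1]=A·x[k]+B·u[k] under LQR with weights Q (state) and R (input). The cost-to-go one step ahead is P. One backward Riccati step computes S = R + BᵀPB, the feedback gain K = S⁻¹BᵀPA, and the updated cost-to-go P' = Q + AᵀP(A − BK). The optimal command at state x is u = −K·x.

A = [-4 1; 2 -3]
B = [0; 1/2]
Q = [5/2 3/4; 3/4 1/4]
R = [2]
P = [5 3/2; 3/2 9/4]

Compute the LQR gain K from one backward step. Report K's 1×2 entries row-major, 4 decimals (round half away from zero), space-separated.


-0.2927 -1.0244

BᵀP = [0.7500 1.1250]
S = R + BᵀPB = [2] + [0.5625] = [2.5625]
BᵀPA = [-0.7500 -2.6250]
K = S⁻¹·BᵀPA = [-0.2927 -1.0244]
A−BK = [-4.0000 1.0000; 2.1463 -2.4878]
AᵀP(A−BK) = [64.7805 -13.2683; -13.2683 13.5610]
P' = Q + AᵀP(A−BK) = [67.2805 -12.5183; -12.5183 13.8110]
tr(P') = 81.0915


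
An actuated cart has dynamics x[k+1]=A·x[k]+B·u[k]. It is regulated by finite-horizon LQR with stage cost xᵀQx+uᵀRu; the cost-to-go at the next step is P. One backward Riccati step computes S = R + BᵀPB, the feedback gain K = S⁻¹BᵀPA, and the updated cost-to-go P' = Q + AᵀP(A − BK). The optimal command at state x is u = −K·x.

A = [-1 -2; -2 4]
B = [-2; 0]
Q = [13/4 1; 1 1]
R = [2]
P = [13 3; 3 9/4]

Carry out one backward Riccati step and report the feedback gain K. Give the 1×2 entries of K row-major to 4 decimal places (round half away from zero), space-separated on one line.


BᵀP = [-26.0000 -6.0000]
S = R + BᵀPB = [2] + [52.0000] = [54.0000]
BᵀPA = [38.0000 28.0000]
K = S⁻¹·BᵀPA = [0.7037 0.5185]
A−BK = [0.4074 -0.9630; -2.0000 4.0000]
AᵀP(A−BK) = [7.2593 -11.7037; -11.7037 25.4815]
P' = Q + AᵀP(A−BK) = [10.5093 -10.7037; -10.7037 26.4815]
tr(P') = 36.9907

0.7037 0.5185


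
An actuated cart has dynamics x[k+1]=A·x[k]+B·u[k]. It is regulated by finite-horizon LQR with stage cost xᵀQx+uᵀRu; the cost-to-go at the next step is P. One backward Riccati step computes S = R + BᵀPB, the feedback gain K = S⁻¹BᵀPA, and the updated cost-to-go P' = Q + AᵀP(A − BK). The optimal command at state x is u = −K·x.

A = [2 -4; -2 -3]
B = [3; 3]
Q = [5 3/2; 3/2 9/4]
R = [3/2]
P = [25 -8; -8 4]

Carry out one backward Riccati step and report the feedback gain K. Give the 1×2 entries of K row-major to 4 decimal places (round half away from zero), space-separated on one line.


BᵀP = [51.0000 -12.0000]
S = R + BᵀPB = [3/2] + [117.0000] = [118.5000]
BᵀPA = [126.0000 -168.0000]
K = S⁻¹·BᵀPA = [1.0633 -1.4177]
A−BK = [-1.1899 0.2532; -5.1899 1.2532]
AᵀP(A−BK) = [46.0253 -13.3671; -13.3671 5.8228]
P' = Q + AᵀP(A−BK) = [51.0253 -11.8671; -11.8671 8.0728]
tr(P') = 59.0981

1.0633 -1.4177


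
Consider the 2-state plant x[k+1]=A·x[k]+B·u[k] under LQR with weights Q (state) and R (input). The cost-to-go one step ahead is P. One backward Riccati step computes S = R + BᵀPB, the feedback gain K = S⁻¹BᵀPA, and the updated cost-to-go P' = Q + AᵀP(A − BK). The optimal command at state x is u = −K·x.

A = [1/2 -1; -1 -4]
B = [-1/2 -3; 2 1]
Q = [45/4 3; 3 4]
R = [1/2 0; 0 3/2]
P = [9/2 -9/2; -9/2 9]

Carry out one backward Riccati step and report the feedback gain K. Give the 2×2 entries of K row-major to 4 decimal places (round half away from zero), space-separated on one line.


BᵀP = [-11.2500 20.2500; -18.0000 22.5000]
S = R + BᵀPB = [1/2 0; 0 3/2] + [46.1250 54.0000; 54.0000 76.5000] = [46.6250 54.0000; 54.0000 78.0000]
BᵀPA = [-25.8750 -69.7500; -31.5000 -72.0000]
K = S⁻¹·BᵀPA = [-0.4402 -2.1540; -0.0991 0.5682]
A−BK = [-0.0174 -0.3725; -0.0206 -0.2601]
AᵀP(A−BK) = [0.1136 0.4121; 0.4121 3.1655]
P' = Q + AᵀP(A−BK) = [11.3636 3.4121; 3.4121 7.1655]
tr(P') = 18.5290

-0.4402 -2.1540 -0.0991 0.5682


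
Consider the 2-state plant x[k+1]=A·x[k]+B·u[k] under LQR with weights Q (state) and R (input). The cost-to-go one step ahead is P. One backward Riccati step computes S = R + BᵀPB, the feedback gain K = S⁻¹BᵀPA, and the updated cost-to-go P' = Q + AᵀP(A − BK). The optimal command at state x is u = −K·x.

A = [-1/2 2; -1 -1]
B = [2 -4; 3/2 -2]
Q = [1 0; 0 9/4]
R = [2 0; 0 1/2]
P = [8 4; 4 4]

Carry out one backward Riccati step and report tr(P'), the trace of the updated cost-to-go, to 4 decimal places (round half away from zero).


BᵀP = [22.0000 14.0000; -40.0000 -24.0000]
S = R + BᵀPB = [2 0; 0 1/2] + [65.0000 -116.0000; -116.0000 208.0000] = [67.0000 -116.0000; -116.0000 208.5000]
BᵀPA = [-25.0000 30.0000; 44.0000 -56.0000]
K = S⁻¹·BᵀPA = [-0.2113 -0.4693; 0.0935 -0.5297]
A−BK = [0.2965 0.8199; -0.4961 -1.3554]
AᵀP(A−BK) = [0.6047 1.5735; 1.5735 4.4167]
P' = Q + AᵀP(A−BK) = [1.6047 1.5735; 1.5735 6.6667]
tr(P') = 8.2714

8.2714


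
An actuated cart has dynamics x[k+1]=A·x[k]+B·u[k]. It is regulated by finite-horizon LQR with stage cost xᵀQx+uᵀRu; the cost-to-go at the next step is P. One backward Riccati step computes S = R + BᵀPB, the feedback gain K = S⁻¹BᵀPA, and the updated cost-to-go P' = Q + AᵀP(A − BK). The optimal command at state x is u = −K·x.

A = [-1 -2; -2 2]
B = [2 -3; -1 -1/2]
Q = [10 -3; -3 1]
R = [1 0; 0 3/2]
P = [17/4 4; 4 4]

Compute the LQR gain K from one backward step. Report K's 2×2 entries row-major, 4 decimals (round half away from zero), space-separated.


BᵀP = [4.5000 4.0000; -14.7500 -14.0000]
S = R + BᵀPB = [1 0; 0 3/2] + [5.0000 -15.5000; -15.5000 51.2500] = [6.0000 -15.5000; -15.5000 52.7500]
BᵀPA = [-12.5000 -1.0000; 42.7500 1.5000]
K = S⁻¹·BᵀPA = [0.0426 -0.3869; 0.8230 -0.0852]
A−BK = [1.3836 -1.4820; -1.5459 1.5705]
AᵀP(A−BK) = [1.6016 -0.6918; -0.6918 0.7410]
P' = Q + AᵀP(A−BK) = [11.6016 -3.6918; -3.6918 1.7410]
tr(P') = 13.3426

0.0426 -0.3869 0.8230 -0.0852
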